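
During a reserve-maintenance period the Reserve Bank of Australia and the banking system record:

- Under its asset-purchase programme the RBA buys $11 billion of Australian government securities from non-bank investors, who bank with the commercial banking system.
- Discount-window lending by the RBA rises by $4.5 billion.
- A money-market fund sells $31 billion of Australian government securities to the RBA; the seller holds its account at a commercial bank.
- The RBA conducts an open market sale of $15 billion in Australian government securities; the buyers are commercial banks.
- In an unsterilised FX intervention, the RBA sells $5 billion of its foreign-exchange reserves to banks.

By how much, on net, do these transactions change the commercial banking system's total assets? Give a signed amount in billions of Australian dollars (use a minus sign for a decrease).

RBA balance sheet:
  Assets:      Securities +$27B, Loans to banks +$4.5B, Foreign assets −$5B
  Liabilities: Bank reserves +$26.5B
Commercial banking system:
  Assets:      Reserves at CB +$26.5B, Securities +$15B, Foreign assets +$5B
  Liabilities: Checkable deposits +$42B, Borrowings from CB +$4.5B
Change in total bank assets = +$46.5 billion.

+$46.5 billion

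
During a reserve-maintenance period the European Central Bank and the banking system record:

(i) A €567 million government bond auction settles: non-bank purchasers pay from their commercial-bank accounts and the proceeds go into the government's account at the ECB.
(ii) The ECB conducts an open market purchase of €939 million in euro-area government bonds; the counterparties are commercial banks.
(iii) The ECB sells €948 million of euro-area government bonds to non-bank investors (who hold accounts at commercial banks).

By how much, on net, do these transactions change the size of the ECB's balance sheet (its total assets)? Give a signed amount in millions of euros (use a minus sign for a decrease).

Government account inflow €567 million: only the composition of liabilities changes → 0.
OMO purchase (from banks) €939 million: an ECB asset is acquired → +€939M.
Asset sale (to non-banks) €948 million: an ECB asset is shed → −€948M.
Net: 0 + 939 − 948 = -€9 million.

-€9 million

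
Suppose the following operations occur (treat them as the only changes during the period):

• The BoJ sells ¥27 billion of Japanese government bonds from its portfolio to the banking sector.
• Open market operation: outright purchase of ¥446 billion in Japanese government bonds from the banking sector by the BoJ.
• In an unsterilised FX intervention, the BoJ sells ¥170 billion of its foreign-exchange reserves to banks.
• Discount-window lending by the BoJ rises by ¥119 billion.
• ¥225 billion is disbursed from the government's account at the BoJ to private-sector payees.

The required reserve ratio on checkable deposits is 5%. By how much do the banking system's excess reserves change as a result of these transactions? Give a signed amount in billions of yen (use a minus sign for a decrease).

OMO sale (to banks) ¥27 billion: reserves −¥27B, deposits 0.
OMO purchase (from banks) ¥446 billion: reserves +¥446B, deposits 0.
FX sale ¥170 billion: reserves −¥170B, deposits 0.
Discount-window loan ¥119 billion: reserves +¥119B, deposits 0.
Government spending ¥225 billion: reserves +¥225B, deposits +¥225B.
Totals: Δreserves = +¥593B, Δdeposits = +¥225B.
Δrequired reserves = 5% × +¥225B = +¥11.25B.
Δexcess reserves = Δreserves − Δrequired = +¥593B − (+¥11.25B) = +¥581.75 billion.

+¥581.75 billion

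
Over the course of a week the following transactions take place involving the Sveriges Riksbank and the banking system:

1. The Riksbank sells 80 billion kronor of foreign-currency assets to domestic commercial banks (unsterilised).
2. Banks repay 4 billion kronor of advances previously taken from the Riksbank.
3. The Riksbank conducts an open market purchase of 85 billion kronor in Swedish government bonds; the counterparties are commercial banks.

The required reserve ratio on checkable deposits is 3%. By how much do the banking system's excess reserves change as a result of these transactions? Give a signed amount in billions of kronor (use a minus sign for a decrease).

FX sale 80 billion kronor: reserves −80B, deposits 0.
Discount-window repayment 4 billion kronor: reserves −4B, deposits 0.
OMO purchase (from banks) 85 billion kronor: reserves +85B, deposits 0.
Totals: Δreserves = +1B, Δdeposits = 0.
Δrequired reserves = 3% × 0 = 0.
Δexcess reserves = Δreserves − Δrequired = +1B − (0) = +1 billion.

+1 billion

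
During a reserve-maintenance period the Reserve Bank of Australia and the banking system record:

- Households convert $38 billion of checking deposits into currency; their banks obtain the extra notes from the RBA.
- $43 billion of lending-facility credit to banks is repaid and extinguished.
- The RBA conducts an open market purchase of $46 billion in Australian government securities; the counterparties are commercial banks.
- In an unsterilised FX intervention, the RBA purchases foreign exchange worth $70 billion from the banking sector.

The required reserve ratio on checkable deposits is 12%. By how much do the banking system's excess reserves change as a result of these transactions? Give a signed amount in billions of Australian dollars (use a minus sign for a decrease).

Currency withdrawal $38 billion: reserves −$38B, deposits −$38B.
Discount-window repayment $43 billion: reserves −$43B, deposits 0.
OMO purchase (from banks) $46 billion: reserves +$46B, deposits 0.
FX purchase $70 billion: reserves +$70B, deposits 0.
Totals: Δreserves = +$35B, Δdeposits = −$38B.
Δrequired reserves = 12% × −$38B = −$4.56B.
Δexcess reserves = Δreserves − Δrequired = +$35B − (−$4.56B) = +$39.56 billion.

+$39.56 billion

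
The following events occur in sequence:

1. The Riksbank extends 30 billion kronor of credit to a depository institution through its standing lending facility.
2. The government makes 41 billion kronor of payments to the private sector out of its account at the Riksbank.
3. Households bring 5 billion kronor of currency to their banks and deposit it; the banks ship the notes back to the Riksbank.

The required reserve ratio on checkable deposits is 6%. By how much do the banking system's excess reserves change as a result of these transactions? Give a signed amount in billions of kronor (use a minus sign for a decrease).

+73.24 billion

Discount-window loan 30 billion kronor: reserves +30B, deposits 0.
Government spending 41 billion kronor: reserves +41B, deposits +41B.
Currency deposit 5 billion kronor: reserves +5B, deposits +5B.
Totals: Δreserves = +76B, Δdeposits = +46B.
Δrequired reserves = 6% × +46B = +2.76B.
Δexcess reserves = Δreserves − Δrequired = +76B − (+2.76B) = +73.24 billion.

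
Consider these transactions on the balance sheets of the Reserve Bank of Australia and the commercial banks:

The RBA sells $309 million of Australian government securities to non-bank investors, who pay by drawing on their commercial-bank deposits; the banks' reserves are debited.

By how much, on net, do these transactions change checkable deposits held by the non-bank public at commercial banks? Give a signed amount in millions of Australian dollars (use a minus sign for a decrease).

-$309 million

RBA balance sheet:
  Assets:      Securities −$309M
  Liabilities: Bank reserves −$309M
Commercial banking system:
  Assets:      Reserves at CB −$309M
  Liabilities: Checkable deposits −$309M
So the change in checkable deposits held by the non-bank public at commercial banks is -$309 million.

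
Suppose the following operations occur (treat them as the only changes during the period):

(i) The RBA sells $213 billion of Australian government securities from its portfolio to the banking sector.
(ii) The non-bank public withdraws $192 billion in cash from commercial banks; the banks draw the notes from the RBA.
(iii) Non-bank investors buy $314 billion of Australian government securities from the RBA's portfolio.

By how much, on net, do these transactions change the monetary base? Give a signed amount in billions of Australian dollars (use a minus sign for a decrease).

-$527 billion

OMO sale (to banks) $213 billion: RBA balance sheet contracts → −$213B.
Currency withdrawal $192 billion: just a shift between currency and reserves — both are base money → 0.
Asset sale (to non-banks) $314 billion: RBA balance sheet contracts → −$314B.
Net: −213 + 0 − 314 = -$527 billion.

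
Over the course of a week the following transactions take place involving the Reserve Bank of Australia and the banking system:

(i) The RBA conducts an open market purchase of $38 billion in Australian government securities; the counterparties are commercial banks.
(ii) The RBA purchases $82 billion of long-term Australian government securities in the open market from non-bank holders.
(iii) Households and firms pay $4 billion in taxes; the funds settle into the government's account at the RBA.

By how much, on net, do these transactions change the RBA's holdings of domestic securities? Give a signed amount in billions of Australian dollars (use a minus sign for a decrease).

OMO purchase (from banks) $38 billion: securities added to the RBA's portfolio → +$38B.
Asset purchase (from non-banks) $82 billion: securities added to the RBA's portfolio → +$82B.
Government account inflow $4 billion: the RBA's securities portfolio is untouched → 0.
Net: 38 + 82 + 0 = +$120 billion.

+$120 billion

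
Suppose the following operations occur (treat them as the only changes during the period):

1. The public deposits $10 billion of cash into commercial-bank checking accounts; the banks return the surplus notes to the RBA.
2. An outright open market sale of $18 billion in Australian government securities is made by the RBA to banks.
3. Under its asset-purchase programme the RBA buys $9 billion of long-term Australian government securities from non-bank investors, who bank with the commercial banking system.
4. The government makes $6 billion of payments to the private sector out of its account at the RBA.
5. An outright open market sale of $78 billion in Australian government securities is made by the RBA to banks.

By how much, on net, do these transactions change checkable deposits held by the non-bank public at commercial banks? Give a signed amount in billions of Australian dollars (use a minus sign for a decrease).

+$25 billion

RBA balance sheet:
  Assets:      Securities −$87B
  Liabilities: Bank reserves −$71B, Currency in circulation −$10B, Government deposits −$6B
Commercial banking system:
  Assets:      Reserves at CB −$71B, Securities +$96B
  Liabilities: Checkable deposits +$25B
So the change in checkable deposits held by the non-bank public at commercial banks is +$25 billion.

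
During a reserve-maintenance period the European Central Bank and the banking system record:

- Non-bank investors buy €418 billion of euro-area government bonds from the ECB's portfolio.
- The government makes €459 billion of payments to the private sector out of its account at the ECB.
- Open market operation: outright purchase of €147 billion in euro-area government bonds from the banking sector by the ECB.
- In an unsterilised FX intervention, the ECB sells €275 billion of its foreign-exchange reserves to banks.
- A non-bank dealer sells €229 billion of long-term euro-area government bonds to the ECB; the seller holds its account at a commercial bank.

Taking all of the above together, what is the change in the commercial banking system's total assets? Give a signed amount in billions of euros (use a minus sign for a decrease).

Asset sale (to non-banks) €418 billion: bank balance sheets shrink → −€418B.
Government spending €459 billion: bank balance sheets expand → +€459B.
OMO purchase (from banks) €147 billion: just an asset swap on bank balance sheets → 0.
FX sale €275 billion: just an asset swap on bank balance sheets → 0.
Asset purchase (from non-banks) €229 billion: bank balance sheets expand → +€229B.
Net: −418 + 459 + 0 + 0 + 229 = +€270 billion.

+€270 billion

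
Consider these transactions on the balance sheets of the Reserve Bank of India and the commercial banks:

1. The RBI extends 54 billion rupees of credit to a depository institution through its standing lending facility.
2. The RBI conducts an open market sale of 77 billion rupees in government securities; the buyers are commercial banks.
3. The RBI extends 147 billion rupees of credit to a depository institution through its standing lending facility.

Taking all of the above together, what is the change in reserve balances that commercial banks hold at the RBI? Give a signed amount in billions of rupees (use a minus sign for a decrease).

RBI balance sheet:
  Assets:      Securities −77B, Loans to banks +201B
  Liabilities: Bank reserves +124B
Commercial banking system:
  Assets:      Reserves at CB +124B, Securities +77B
  Liabilities: Borrowings from CB +201B
So the change in reserve balances that commercial banks hold at the RBI is +124 billion.

+124 billion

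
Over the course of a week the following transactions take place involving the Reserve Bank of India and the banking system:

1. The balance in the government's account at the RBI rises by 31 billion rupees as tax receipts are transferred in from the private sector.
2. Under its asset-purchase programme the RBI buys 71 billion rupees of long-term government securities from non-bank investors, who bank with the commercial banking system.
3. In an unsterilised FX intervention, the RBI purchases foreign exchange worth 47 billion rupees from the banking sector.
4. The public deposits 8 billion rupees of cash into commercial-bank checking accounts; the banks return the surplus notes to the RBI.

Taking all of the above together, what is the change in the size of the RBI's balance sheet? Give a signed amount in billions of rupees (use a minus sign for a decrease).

Government account inflow 31 billion rupees: only the composition of liabilities changes → 0.
Asset purchase (from non-banks) 71 billion rupees: an RBI asset is acquired → +71B.
FX purchase 47 billion rupees: an RBI asset is acquired → +47B.
Currency deposit 8 billion rupees: only the composition of liabilities changes → 0.
Net: 0 + 71 + 47 + 0 = +118 billion.

+118 billion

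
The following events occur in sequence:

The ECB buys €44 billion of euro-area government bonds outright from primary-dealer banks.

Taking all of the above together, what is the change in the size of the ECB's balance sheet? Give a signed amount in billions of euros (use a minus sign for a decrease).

ECB balance sheet:
  Assets:      Securities +€44B
  Liabilities: Bank reserves +€44B
Commercial banking system:
  Assets:      Reserves at CB +€44B, Securities −€44B
  Liabilities: no change
Change in total ECB assets = +€44 billion.

+€44 billion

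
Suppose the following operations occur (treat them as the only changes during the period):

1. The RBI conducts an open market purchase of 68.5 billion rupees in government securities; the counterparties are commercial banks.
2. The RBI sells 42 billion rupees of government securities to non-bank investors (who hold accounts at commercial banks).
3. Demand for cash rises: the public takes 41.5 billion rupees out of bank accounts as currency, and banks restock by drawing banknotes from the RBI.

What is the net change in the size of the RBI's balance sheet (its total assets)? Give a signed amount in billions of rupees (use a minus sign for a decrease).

+26.5 billion

RBI balance sheet:
  Assets:      Securities +26.5B
  Liabilities: Bank reserves −15B, Currency in circulation +41.5B
Commercial banking system:
  Assets:      Reserves at CB −15B, Securities −68.5B
  Liabilities: Checkable deposits −83.5B
Change in total RBI assets = +26.5 billion.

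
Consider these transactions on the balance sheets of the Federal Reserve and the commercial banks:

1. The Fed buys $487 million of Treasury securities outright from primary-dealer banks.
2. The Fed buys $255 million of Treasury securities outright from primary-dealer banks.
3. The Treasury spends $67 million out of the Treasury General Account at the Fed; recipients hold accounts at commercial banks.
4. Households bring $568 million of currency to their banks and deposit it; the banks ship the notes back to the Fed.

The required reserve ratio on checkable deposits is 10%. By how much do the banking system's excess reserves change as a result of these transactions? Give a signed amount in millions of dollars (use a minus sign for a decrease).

OMO purchase (from banks) $487 million: reserves +$487M, deposits 0.
OMO purchase (from banks) $255 million: reserves +$255M, deposits 0.
Government spending $67 million: reserves +$67M, deposits +$67M.
Currency deposit $568 million: reserves +$568M, deposits +$568M.
Totals: Δreserves = +$1377M, Δdeposits = +$635M.
Δrequired reserves = 10% × +$635M = +$63.5M.
Δexcess reserves = Δreserves − Δrequired = +$1377M − (+$63.5M) = +$1313.5 million.

+$1313.5 million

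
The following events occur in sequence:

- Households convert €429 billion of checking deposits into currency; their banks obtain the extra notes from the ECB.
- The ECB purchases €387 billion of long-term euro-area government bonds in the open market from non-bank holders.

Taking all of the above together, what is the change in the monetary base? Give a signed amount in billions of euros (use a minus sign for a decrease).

ECB balance sheet:
  Assets:      Securities +€387B
  Liabilities: Bank reserves −€42B, Currency in circulation +€429B
Monetary base = currency + reserves: +€429B + (−€42B) = +€387 billion.

+€387 billion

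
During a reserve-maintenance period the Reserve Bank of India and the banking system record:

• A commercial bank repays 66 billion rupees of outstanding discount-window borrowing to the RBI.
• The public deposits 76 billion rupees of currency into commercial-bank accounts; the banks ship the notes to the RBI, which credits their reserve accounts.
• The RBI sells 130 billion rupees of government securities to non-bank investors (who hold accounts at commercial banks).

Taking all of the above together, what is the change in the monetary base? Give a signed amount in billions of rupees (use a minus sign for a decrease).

-196 billion

RBI balance sheet:
  Assets:      Securities −130B, Loans to banks −66B
  Liabilities: Bank reserves −120B, Currency in circulation −76B
Monetary base = currency + reserves: −76B + (−120B) = -196 billion.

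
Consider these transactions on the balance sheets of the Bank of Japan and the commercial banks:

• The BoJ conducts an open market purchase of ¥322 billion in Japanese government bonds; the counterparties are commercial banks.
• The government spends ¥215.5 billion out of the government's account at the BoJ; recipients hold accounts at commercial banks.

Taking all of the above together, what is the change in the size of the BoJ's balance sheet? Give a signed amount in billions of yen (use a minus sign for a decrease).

+¥322 billion

OMO purchase (from banks) ¥322 billion: a BoJ asset is acquired → +¥322B.
Government spending ¥215.5 billion: only the composition of liabilities changes → 0.
Net: 322 + 0 = +¥322 billion.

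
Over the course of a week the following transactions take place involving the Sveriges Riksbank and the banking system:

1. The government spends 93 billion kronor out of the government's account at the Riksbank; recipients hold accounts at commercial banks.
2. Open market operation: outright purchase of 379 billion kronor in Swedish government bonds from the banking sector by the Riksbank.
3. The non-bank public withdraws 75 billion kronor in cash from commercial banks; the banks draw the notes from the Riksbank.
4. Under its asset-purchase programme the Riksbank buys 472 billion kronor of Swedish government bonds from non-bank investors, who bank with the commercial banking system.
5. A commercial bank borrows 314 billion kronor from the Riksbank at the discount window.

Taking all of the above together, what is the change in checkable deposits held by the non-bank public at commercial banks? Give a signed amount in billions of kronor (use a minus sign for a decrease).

Government spending 93 billion kronor: non-bank counterparties' bank balances rise → +93B.
OMO purchase (from banks) 379 billion kronor: the counterparty is a bank, so public deposits are unchanged → 0.
Currency withdrawal 75 billion kronor: non-bank counterparties' bank balances fall → −75B.
Asset purchase (from non-banks) 472 billion kronor: non-bank counterparties' bank balances rise → +472B.
Discount-window loan 314 billion kronor: the counterparty is a bank, so public deposits are unchanged → 0.
Net: 93 + 0 − 75 + 472 + 0 = +490 billion.

+490 billion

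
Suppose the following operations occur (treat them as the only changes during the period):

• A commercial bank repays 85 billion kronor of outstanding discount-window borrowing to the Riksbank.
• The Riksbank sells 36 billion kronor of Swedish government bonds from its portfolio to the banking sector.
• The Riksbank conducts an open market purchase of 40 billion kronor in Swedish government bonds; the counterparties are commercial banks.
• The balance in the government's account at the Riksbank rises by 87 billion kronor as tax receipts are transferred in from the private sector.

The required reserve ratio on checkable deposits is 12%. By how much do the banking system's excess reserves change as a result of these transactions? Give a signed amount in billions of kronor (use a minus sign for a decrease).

-157.56 billion

Discount-window repayment 85 billion kronor: reserves −85B, deposits 0.
OMO sale (to banks) 36 billion kronor: reserves −36B, deposits 0.
OMO purchase (from banks) 40 billion kronor: reserves +40B, deposits 0.
Government account inflow 87 billion kronor: reserves −87B, deposits −87B.
Totals: Δreserves = −168B, Δdeposits = −87B.
Δrequired reserves = 12% × −87B = −10.44B.
Δexcess reserves = Δreserves − Δrequired = −168B − (−10.44B) = -157.56 billion.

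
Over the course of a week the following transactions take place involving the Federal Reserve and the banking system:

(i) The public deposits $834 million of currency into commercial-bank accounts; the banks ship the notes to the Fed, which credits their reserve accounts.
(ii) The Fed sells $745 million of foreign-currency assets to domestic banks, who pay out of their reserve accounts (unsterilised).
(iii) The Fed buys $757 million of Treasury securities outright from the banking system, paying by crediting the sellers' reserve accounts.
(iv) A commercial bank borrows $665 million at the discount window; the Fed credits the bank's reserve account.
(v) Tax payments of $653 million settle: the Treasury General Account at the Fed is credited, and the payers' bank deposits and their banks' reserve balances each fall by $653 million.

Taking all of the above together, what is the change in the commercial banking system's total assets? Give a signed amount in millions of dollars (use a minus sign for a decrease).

+$846 million

Currency deposit $834 million: bank balance sheets expand → +$834M.
FX sale $745 million: just an asset swap on bank balance sheets → 0.
OMO purchase (from banks) $757 million: just an asset swap on bank balance sheets → 0.
Discount-window loan $665 million: bank balance sheets expand → +$665M.
Government account inflow $653 million: bank balance sheets shrink → −$653M.
Net: 834 + 0 + 0 + 665 − 653 = +$846 million.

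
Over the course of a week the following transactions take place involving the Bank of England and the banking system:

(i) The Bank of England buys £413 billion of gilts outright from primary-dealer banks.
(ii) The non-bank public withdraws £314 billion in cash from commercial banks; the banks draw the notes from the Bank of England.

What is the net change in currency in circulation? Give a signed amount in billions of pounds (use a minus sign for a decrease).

Bank of England balance sheet:
  Assets:      Securities +£413B
  Liabilities: Bank reserves +£99B, Currency in circulation +£314B
Commercial banking system:
  Assets:      Reserves at CB +£99B, Securities −£413B
  Liabilities: Checkable deposits −£314B
So the change in currency in circulation is +£314 billion.

+£314 billion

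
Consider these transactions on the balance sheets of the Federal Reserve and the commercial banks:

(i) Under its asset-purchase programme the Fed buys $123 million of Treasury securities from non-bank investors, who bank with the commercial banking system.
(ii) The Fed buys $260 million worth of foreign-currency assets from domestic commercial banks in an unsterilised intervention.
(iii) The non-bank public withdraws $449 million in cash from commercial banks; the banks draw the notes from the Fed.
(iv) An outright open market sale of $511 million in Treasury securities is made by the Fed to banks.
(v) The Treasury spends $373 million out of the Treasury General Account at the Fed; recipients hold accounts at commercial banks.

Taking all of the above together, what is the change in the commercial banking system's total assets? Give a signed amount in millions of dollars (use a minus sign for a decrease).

Fed balance sheet:
  Assets:      Securities −$388M, Foreign assets +$260M
  Liabilities: Bank reserves −$204M, Currency in circulation +$449M, Government deposits −$373M
Commercial banking system:
  Assets:      Reserves at CB −$204M, Securities +$511M, Foreign assets −$260M
  Liabilities: Checkable deposits +$47M
Change in total bank assets = +$47 million.

+$47 million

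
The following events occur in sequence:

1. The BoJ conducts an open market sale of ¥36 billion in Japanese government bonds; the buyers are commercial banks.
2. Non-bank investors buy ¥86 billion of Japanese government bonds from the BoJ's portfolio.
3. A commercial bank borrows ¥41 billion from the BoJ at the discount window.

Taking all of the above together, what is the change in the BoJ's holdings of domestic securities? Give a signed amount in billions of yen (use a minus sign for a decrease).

OMO sale (to banks) ¥36 billion: securities removed from the BoJ's portfolio → −¥36B.
Asset sale (to non-banks) ¥86 billion: securities removed from the BoJ's portfolio → −¥86B.
Discount-window loan ¥41 billion: the BoJ's securities portfolio is untouched → 0.
Net: −36 − 86 + 0 = -¥122 billion.

-¥122 billion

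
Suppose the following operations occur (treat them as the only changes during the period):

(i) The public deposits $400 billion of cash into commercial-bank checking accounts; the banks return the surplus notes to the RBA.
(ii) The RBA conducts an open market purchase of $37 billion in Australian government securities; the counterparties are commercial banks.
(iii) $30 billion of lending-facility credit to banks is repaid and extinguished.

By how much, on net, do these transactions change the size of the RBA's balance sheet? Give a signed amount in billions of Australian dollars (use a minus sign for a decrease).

Currency deposit $400 billion: only the composition of liabilities changes → 0.
OMO purchase (from banks) $37 billion: an RBA asset is acquired → +$37B.
Discount-window repayment $30 billion: an RBA asset is shed → −$30B.
Net: 0 + 37 − 30 = +$7 billion.

+$7 billion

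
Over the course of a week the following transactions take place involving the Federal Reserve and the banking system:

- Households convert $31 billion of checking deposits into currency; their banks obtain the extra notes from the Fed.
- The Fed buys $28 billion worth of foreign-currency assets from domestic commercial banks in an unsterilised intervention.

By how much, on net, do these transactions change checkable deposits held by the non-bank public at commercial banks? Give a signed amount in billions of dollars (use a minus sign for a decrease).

Currency withdrawal $31 billion: non-bank counterparties' bank balances fall → −$31B.
FX purchase $28 billion: the counterparty is a bank, so public deposits are unchanged → 0.
Net: −31 + 0 = -$31 billion.

-$31 billion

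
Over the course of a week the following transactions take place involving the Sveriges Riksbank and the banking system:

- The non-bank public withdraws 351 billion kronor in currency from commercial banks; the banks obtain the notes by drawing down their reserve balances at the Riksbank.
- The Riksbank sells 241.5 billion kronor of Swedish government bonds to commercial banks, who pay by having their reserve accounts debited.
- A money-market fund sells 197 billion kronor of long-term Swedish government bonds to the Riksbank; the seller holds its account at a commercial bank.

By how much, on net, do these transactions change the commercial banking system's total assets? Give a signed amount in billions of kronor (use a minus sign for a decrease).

Riksbank balance sheet:
  Assets:      Securities −44.5B
  Liabilities: Bank reserves −395.5B, Currency in circulation +351B
Commercial banking system:
  Assets:      Reserves at CB −395.5B, Securities +241.5B
  Liabilities: Checkable deposits −154B
Change in total bank assets = -154 billion.

-154 billion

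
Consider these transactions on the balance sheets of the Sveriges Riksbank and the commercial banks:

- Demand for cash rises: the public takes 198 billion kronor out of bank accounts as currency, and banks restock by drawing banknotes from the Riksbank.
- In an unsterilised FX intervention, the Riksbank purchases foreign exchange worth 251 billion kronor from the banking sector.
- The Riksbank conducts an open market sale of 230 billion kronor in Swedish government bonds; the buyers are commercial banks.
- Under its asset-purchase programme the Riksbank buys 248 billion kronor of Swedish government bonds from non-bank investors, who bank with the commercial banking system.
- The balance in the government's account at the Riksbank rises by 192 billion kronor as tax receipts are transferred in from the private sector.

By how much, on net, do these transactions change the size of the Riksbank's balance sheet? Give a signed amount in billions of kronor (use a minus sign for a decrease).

+269 billion

Currency withdrawal 198 billion kronor: only the composition of liabilities changes → 0.
FX purchase 251 billion kronor: a Riksbank asset is acquired → +251B.
OMO sale (to banks) 230 billion kronor: a Riksbank asset is shed → −230B.
Asset purchase (from non-banks) 248 billion kronor: a Riksbank asset is acquired → +248B.
Government account inflow 192 billion kronor: only the composition of liabilities changes → 0.
Net: 0 + 251 − 230 + 248 + 0 = +269 billion.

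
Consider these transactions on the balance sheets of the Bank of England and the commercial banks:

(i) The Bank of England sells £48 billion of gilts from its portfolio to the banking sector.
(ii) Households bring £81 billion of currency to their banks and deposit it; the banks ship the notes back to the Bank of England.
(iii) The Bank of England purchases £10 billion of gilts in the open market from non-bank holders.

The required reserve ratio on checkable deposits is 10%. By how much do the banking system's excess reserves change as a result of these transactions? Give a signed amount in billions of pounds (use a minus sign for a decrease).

+£33.9 billion

OMO sale (to banks) £48 billion: reserves −£48B, deposits 0.
Currency deposit £81 billion: reserves +£81B, deposits +£81B.
Asset purchase (from non-banks) £10 billion: reserves +£10B, deposits +£10B.
Totals: Δreserves = +£43B, Δdeposits = +£91B.
Δrequired reserves = 10% × +£91B = +£9.1B.
Δexcess reserves = Δreserves − Δrequired = +£43B − (+£9.1B) = +£33.9 billion.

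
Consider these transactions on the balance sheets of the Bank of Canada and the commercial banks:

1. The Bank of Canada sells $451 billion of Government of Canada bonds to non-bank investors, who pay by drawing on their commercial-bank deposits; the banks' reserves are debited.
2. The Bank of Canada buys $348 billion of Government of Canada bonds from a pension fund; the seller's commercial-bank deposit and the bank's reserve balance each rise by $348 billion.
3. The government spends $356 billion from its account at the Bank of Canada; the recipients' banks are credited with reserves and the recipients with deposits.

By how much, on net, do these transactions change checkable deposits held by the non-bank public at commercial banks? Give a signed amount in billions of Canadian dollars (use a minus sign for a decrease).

Asset sale (to non-banks) $451 billion: non-bank counterparties' bank balances fall → −$451B.
Asset purchase (from non-banks) $348 billion: non-bank counterparties' bank balances rise → +$348B.
Government spending $356 billion: non-bank counterparties' bank balances rise → +$356B.
Net: −451 + 348 + 356 = +$253 billion.

+$253 billion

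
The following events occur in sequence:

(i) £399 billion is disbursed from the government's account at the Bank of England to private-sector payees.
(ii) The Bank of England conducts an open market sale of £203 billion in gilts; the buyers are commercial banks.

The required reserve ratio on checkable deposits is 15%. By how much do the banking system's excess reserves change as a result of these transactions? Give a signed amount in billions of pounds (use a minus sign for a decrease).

+£136.15 billion

Government spending £399 billion: reserves +£399B, deposits +£399B.
OMO sale (to banks) £203 billion: reserves −£203B, deposits 0.
Totals: Δreserves = +£196B, Δdeposits = +£399B.
Δrequired reserves = 15% × +£399B = +£59.85B.
Δexcess reserves = Δreserves − Δrequired = +£196B − (+£59.85B) = +£136.15 billion.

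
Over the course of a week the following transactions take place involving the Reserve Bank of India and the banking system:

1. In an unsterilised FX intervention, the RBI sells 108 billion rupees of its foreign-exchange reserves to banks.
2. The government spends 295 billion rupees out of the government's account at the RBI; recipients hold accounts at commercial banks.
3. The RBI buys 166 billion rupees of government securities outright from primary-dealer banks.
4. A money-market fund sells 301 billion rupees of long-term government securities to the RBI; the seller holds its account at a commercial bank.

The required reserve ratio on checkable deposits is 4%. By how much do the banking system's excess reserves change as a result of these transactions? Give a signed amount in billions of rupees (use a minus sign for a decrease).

+630.16 billion

FX sale 108 billion rupees: reserves −108B, deposits 0.
Government spending 295 billion rupees: reserves +295B, deposits +295B.
OMO purchase (from banks) 166 billion rupees: reserves +166B, deposits 0.
Asset purchase (from non-banks) 301 billion rupees: reserves +301B, deposits +301B.
Totals: Δreserves = +654B, Δdeposits = +596B.
Δrequired reserves = 4% × +596B = +23.84B.
Δexcess reserves = Δreserves − Δrequired = +654B − (+23.84B) = +630.16 billion.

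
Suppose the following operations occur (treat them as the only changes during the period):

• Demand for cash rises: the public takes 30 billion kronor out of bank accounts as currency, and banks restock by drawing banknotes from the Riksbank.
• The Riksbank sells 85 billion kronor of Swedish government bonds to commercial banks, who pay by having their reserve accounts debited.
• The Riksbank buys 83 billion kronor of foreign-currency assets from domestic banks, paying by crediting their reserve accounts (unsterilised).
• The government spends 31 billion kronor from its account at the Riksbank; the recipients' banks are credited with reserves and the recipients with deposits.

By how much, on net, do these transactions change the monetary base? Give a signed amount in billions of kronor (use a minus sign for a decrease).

Currency withdrawal 30 billion kronor: just a shift between currency and reserves — both are base money → 0.
OMO sale (to banks) 85 billion kronor: Riksbank balance sheet contracts → −85B.
FX purchase 83 billion kronor: Riksbank balance sheet expands → +83B.
Government spending 31 billion kronor: a non-base liability converts back to reserves → +31B.
Net: 0 − 85 + 83 + 31 = +29 billion.

+29 billion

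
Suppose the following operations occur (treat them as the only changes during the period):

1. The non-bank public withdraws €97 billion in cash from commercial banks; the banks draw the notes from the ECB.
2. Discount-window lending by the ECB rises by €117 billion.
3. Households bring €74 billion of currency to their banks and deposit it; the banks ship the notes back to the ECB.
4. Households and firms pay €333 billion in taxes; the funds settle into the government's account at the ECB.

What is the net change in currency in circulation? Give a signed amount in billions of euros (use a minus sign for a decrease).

ECB balance sheet:
  Assets:      Loans to banks +€117B
  Liabilities: Bank reserves −€239B, Currency in circulation +€23B, Government deposits +€333B
Commercial banking system:
  Assets:      Reserves at CB −€239B
  Liabilities: Checkable deposits −€356B, Borrowings from CB +€117B
So the change in currency in circulation is +€23 billion.

+€23 billion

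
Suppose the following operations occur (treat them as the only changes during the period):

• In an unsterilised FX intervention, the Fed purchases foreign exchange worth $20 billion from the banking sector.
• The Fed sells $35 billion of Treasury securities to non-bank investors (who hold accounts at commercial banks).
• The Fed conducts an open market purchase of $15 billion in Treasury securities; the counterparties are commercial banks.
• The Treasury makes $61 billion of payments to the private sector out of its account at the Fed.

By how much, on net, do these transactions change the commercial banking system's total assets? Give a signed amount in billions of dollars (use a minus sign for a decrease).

FX purchase $20 billion: just an asset swap on bank balance sheets → 0.
Asset sale (to non-banks) $35 billion: bank balance sheets shrink → −$35B.
OMO purchase (from banks) $15 billion: just an asset swap on bank balance sheets → 0.
Government spending $61 billion: bank balance sheets expand → +$61B.
Net: 0 − 35 + 0 + 61 = +$26 billion.

+$26 billion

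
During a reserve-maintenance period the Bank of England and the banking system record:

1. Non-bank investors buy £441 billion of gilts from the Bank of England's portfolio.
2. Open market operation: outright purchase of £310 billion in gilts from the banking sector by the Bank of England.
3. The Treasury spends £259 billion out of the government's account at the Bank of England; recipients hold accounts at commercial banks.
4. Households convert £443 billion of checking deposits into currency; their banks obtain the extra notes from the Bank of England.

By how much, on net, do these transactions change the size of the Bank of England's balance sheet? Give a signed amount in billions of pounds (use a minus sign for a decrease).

Asset sale (to non-banks) £441 billion: a Bank of England asset is shed → −£441B.
OMO purchase (from banks) £310 billion: a Bank of England asset is acquired → +£310B.
Government spending £259 billion: only the composition of liabilities changes → 0.
Currency withdrawal £443 billion: only the composition of liabilities changes → 0.
Net: −441 + 310 + 0 + 0 = -£131 billion.

-£131 billion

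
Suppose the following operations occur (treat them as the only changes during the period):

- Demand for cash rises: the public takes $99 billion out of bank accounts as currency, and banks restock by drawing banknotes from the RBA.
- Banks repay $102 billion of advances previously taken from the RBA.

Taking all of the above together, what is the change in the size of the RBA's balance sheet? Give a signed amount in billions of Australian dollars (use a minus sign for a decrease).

Currency withdrawal $99 billion: only the composition of liabilities changes → 0.
Discount-window repayment $102 billion: an RBA asset is shed → −$102B.
Net: 0 − 102 = -$102 billion.

-$102 billion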